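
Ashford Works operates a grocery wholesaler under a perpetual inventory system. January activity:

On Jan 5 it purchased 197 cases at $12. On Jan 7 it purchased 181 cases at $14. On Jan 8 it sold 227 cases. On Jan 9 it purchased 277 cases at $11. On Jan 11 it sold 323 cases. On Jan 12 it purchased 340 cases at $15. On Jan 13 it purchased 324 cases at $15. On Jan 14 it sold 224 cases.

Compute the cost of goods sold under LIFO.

COGS = $10,045

Jan 8, 227 sold [LIFO — newest first]: 181 @ $14 + 46 @ $12 = $3,086
Jan 11, 323 sold [LIFO — newest first]: 277 @ $11 + 46 @ $12 = $3,599
Jan 14, 224 sold [LIFO — newest first]: 224 @ $15 = $3,360
Total COGS = $3,086 + $3,599 + $3,360 = $10,045
Ending inventory: 105 @ $12 + 340 @ $15 + 100 @ $15 = $7,860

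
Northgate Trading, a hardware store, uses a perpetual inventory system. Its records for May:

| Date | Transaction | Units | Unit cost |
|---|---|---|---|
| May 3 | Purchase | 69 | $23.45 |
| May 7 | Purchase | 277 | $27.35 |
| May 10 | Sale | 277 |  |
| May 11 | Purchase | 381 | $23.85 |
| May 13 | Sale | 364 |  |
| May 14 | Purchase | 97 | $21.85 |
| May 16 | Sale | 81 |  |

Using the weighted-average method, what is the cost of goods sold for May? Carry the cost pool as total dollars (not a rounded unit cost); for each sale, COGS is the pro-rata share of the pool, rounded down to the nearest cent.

COGS = $18,055.72

After May 3: 69 on hand, pool $1,618.05 (≈ $23.4500 each)
After May 7: 346 on hand, pool $9,194.00 (≈ $26.5723 each)
May 10, sell 277: 277/346 × $9,194.00 → $7,360.51
After May 11: 450 on hand, pool $10,920.34 (≈ $24.2674 each)
May 13, sell 364: 364/450 × $10,920.34 → $8,833.34
After May 14: 183 on hand, pool $4,206.45 (≈ $22.9861 each)
May 16, sell 81: 81/183 × $4,206.45 → $1,861.87
Total COGS = $7,360.51 + $8,833.34 + $1,861.87 = $18,055.72
Ending inventory (cost pool remaining) = $2,344.58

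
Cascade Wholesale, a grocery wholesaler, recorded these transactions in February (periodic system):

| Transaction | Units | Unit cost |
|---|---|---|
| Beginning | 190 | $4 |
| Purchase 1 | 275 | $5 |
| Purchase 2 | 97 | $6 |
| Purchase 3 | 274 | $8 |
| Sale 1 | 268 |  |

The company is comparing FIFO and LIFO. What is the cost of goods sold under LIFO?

COGS = $2,144

FIFO COGS: 190 @ $4 + 78 @ $5 = $1,150
LIFO COGS: 268 @ $8 = $2,144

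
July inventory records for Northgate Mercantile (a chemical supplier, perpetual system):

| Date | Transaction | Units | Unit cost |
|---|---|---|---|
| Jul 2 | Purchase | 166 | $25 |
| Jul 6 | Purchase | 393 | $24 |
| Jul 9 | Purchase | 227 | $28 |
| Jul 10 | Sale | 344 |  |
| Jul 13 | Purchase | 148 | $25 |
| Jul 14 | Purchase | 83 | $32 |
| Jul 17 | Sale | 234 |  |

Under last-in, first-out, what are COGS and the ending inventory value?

Jul 10, 344 sold [LIFO — newest first]: 227 @ $28 + 117 @ $24 = $9,164
Jul 17, 234 sold [LIFO — newest first]: 83 @ $32 + 148 @ $25 + 3 @ $24 = $6,428
Total COGS = $9,164 + $6,428 = $15,592
Ending inventory: 166 @ $25 + 273 @ $24 = $10,702
Check: goods available $26,294 = COGS $15,592 + ending $10,702

COGS = $15,592; ending inventory = $10,702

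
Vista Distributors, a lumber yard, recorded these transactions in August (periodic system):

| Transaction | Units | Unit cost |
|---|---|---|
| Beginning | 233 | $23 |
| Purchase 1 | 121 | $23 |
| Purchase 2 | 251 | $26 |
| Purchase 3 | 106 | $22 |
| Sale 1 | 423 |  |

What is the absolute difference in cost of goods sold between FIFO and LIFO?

FIFO COGS: 233 @ $23 + 121 @ $23 + 69 @ $26 = $9,936
LIFO COGS: 106 @ $22 + 251 @ $26 + 66 @ $23 = $10,376
Difference = |$9,936 − $10,376| = $440

$440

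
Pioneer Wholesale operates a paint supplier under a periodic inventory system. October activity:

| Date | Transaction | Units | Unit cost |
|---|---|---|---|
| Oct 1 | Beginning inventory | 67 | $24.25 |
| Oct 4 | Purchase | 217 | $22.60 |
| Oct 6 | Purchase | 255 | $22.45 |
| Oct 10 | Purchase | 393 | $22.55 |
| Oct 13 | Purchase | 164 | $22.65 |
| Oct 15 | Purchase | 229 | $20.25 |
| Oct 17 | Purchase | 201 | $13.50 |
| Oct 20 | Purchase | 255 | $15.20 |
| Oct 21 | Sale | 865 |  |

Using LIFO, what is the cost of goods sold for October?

COGS = $15,302.15

Oct 21, 865 sold [LIFO — newest first]: 255 @ $15.20 + 201 @ $13.50 + 229 @ $20.25 + 164 @ $22.65 + 16 @ $22.55 = $15,302.15
Ending inventory: 67 @ $24.25 + 217 @ $22.60 + 255 @ $22.45 + 377 @ $22.55 = $20,755.05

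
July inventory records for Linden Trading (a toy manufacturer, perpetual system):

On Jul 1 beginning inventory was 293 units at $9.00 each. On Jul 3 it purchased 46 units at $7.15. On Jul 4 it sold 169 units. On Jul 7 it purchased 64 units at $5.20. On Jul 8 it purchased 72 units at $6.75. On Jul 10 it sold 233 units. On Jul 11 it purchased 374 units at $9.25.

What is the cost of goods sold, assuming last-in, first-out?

COGS = $3,127.70

Jul 4, 169 sold [LIFO — newest first]: 46 @ $7.15 + 123 @ $9.00 = $1,435.90
Jul 10, 233 sold [LIFO — newest first]: 72 @ $6.75 + 64 @ $5.20 + 97 @ $9.00 = $1,691.80
Total COGS = $1,435.90 + $1,691.80 = $3,127.70
Ending inventory: 73 @ $9.00 + 374 @ $9.25 = $4,116.50
Check: goods available $7,244.20 = COGS $3,127.70 + ending $4,116.50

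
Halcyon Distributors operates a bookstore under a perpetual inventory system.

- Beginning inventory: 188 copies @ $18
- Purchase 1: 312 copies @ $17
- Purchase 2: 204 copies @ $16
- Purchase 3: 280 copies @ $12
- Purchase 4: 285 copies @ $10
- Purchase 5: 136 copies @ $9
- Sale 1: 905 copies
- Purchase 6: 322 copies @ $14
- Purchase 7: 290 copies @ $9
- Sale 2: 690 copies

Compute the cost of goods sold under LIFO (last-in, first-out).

COGS = $19,142

Sale 1 (905) [LIFO — newest first]: 136 @ $9 + 285 @ $10 + 280 @ $12 + 204 @ $16 = $10,698
Sale 2 (690) [LIFO — newest first]: 290 @ $9 + 322 @ $14 + 78 @ $17 = $8,444
Total COGS = $10,698 + $8,444 = $19,142
Ending inventory: 188 @ $18 + 234 @ $17 = $7,362
Check: goods available $26,504 = COGS $19,142 + ending $7,362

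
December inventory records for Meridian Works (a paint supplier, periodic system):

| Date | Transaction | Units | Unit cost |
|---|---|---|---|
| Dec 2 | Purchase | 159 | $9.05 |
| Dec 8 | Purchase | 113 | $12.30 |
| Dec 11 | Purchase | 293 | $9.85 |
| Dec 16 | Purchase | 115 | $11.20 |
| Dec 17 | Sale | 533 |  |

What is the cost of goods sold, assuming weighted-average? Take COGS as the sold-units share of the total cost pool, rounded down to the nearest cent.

COGS = $5,489.03

Dec 17, sell 533: 533/680 × $7,002.90 → $5,489.03
Ending inventory (cost pool remaining) = $1,513.87
Check: goods available $7,002.90 = COGS $5,489.03 + ending $1,513.87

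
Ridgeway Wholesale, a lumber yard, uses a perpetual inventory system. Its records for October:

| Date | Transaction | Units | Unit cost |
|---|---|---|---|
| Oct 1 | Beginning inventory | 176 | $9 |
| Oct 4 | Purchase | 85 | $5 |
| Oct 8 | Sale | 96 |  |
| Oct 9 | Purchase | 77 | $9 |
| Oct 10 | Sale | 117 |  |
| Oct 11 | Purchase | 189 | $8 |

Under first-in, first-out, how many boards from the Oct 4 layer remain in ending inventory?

48

Oct 8, 96 sold [FIFO — oldest first]: 96 @ $9 = $864
Oct 10, 117 sold [FIFO — oldest first]: 80 @ $9 + 37 @ $5 = $905
Total COGS = $864 + $905 = $1,769
Ending inventory: 48 @ $5 + 77 @ $9 + 189 @ $8 = $2,445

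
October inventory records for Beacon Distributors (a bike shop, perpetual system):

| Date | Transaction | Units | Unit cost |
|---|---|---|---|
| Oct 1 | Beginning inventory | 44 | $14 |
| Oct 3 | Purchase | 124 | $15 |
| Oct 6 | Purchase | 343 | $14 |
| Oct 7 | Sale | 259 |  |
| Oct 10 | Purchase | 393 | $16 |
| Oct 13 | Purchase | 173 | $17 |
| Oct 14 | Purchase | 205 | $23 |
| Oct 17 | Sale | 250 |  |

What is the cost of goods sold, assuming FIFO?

Oct 7, 259 sold [FIFO — oldest first]: 44 @ $14 + 124 @ $15 + 91 @ $14 = $3,750
Oct 17, 250 sold [FIFO — oldest first]: 250 @ $14 = $3,500
Total COGS = $3,750 + $3,500 = $7,250
Ending inventory: 2 @ $14 + 393 @ $16 + 173 @ $17 + 205 @ $23 = $13,972

COGS = $7,250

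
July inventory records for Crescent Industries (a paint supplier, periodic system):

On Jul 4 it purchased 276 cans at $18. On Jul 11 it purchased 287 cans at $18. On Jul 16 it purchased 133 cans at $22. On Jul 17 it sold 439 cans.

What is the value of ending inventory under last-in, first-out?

Jul 17, 439 sold [LIFO — newest first]: 133 @ $22 + 287 @ $18 + 19 @ $18 = $8,434
Ending inventory: 257 @ $18 = $4,626

Ending inventory = $4,626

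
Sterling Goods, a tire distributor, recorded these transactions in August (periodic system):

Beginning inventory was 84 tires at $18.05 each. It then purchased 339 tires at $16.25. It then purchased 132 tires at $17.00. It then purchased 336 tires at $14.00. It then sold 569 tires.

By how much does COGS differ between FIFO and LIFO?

FIFO COGS: 84 @ $18.05 + 339 @ $16.25 + 132 @ $17.00 + 14 @ $14.00 = $9,464.95
LIFO COGS: 336 @ $14.00 + 132 @ $17.00 + 101 @ $16.25 = $8,589.25
Difference = |$9,464.95 − $8,589.25| = $875.70

$875.70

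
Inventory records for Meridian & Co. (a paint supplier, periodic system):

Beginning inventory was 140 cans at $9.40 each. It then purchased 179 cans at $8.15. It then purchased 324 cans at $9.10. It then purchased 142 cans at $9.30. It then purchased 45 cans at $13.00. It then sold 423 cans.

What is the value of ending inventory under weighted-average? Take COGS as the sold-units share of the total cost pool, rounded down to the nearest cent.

Ending inventory = $3,740.90

Sale 1, sell 423: 423/830 × $7,628.85 → $3,887.95
Ending inventory (cost pool remaining) = $3,740.90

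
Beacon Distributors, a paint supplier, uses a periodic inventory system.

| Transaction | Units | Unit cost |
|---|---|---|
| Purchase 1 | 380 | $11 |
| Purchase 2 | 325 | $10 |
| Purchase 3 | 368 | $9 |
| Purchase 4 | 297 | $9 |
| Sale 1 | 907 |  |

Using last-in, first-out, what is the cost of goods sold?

Sale 1 (907) [LIFO — newest first]: 297 @ $9 + 368 @ $9 + 242 @ $10 = $8,405
Ending inventory: 380 @ $11 + 83 @ $10 = $5,010
Check: goods available $13,415 = COGS $8,405 + ending $5,010

COGS = $8,405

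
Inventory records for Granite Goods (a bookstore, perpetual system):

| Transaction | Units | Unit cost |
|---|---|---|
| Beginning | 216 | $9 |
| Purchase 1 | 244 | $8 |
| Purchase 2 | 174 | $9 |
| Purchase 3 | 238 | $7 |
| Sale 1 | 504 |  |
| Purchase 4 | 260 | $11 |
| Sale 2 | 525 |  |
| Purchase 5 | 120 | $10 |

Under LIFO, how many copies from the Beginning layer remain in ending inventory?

103

Sale 1 (504) [LIFO — newest first]: 238 @ $7 + 174 @ $9 + 92 @ $8 = $3,968
Sale 2 (525) [LIFO — newest first]: 260 @ $11 + 152 @ $8 + 113 @ $9 = $5,093
Total COGS = $3,968 + $5,093 = $9,061
Ending inventory: 103 @ $9 + 120 @ $10 = $2,127
Check: goods available $11,188 = COGS $9,061 + ending $2,127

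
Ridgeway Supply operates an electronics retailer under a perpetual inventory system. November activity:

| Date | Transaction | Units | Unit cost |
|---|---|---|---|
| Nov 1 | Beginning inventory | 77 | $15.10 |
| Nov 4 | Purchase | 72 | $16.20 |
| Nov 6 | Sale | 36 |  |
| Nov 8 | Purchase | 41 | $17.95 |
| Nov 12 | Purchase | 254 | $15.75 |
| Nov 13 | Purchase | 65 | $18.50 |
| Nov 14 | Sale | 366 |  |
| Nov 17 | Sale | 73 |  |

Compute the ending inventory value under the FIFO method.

Ending inventory = $629.00

Nov 6, 36 sold [FIFO — oldest first]: 36 @ $15.10 = $543.60
Nov 14, 366 sold [FIFO — oldest first]: 41 @ $15.10 + 72 @ $16.20 + 41 @ $17.95 + 212 @ $15.75 = $5,860.45
Nov 17, 73 sold [FIFO — oldest first]: 42 @ $15.75 + 31 @ $18.50 = $1,235.00
Total COGS = $543.60 + $5,860.45 + $1,235.00 = $7,639.05
Ending inventory: 34 @ $18.50 = $629.00
Check: goods available $8,268.05 = COGS $7,639.05 + ending $629.00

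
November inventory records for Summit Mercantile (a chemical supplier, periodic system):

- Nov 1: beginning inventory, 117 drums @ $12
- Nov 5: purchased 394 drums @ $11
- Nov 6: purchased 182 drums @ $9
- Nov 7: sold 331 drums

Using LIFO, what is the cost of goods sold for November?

Nov 7, 331 sold [LIFO — newest first]: 182 @ $9 + 149 @ $11 = $3,277
Ending inventory: 117 @ $12 + 245 @ $11 = $4,099
Check: goods available $7,376 = COGS $3,277 + ending $4,099

COGS = $3,277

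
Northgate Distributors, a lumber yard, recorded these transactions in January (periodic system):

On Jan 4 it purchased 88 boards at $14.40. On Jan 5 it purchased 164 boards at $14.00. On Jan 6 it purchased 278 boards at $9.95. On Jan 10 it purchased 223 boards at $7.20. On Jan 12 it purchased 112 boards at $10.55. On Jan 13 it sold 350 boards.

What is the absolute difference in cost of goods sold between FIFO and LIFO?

$1,601.85

FIFO COGS: 88 @ $14.40 + 164 @ $14.00 + 98 @ $9.95 = $4,538.30
LIFO COGS: 112 @ $10.55 + 223 @ $7.20 + 15 @ $9.95 = $2,936.45
Difference = |$4,538.30 − $2,936.45| = $1,601.85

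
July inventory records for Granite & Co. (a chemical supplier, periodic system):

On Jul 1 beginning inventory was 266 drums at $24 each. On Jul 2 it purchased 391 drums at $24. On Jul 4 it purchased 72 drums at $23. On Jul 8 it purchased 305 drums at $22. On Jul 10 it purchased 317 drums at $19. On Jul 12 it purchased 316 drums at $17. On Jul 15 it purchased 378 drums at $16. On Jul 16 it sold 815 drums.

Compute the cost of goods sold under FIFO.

COGS = $19,316

Jul 16, 815 sold [FIFO — oldest first]: 266 @ $24 + 391 @ $24 + 72 @ $23 + 86 @ $22 = $19,316
Ending inventory: 219 @ $22 + 317 @ $19 + 316 @ $17 + 378 @ $16 = $22,261
Check: goods available $41,577 = COGS $19,316 + ending $22,261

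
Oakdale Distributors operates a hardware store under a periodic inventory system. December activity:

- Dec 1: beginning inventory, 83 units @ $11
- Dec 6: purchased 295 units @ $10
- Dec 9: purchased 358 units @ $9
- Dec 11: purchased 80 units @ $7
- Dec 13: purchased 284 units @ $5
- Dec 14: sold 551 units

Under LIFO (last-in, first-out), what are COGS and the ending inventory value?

Dec 14, 551 sold [LIFO — newest first]: 284 @ $5 + 80 @ $7 + 187 @ $9 = $3,663
Ending inventory: 83 @ $11 + 295 @ $10 + 171 @ $9 = $5,402

COGS = $3,663; ending inventory = $5,402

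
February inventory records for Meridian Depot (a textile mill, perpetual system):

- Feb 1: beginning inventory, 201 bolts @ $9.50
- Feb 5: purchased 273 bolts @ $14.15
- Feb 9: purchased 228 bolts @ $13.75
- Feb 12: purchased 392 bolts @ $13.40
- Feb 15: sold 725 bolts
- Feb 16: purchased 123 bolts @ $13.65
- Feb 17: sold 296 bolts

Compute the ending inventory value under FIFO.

Feb 15, 725 sold [FIFO — oldest first]: 201 @ $9.50 + 273 @ $14.15 + 228 @ $13.75 + 23 @ $13.40 = $9,215.65
Feb 17, 296 sold [FIFO — oldest first]: 296 @ $13.40 = $3,966.40
Total COGS = $9,215.65 + $3,966.40 = $13,182.05
Ending inventory: 73 @ $13.40 + 123 @ $13.65 = $2,657.15
Check: goods available $15,839.20 = COGS $13,182.05 + ending $2,657.15

Ending inventory = $2,657.15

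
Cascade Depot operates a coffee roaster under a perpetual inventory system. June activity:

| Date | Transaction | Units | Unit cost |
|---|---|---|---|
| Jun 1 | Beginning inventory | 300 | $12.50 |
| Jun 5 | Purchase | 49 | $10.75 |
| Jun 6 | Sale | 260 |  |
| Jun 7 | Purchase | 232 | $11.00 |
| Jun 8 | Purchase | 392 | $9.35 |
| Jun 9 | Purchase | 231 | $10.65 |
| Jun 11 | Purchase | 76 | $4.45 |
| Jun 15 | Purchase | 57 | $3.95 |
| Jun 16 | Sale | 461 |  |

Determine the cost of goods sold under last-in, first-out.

Jun 6, 260 sold [LIFO — newest first]: 49 @ $10.75 + 211 @ $12.50 = $3,164.25
Jun 16, 461 sold [LIFO — newest first]: 57 @ $3.95 + 76 @ $4.45 + 231 @ $10.65 + 97 @ $9.35 = $3,930.45
Total COGS = $3,164.25 + $3,930.45 = $7,094.70
Ending inventory: 89 @ $12.50 + 232 @ $11.00 + 295 @ $9.35 = $6,422.75
Check: goods available $13,517.45 = COGS $7,094.70 + ending $6,422.75

COGS = $7,094.70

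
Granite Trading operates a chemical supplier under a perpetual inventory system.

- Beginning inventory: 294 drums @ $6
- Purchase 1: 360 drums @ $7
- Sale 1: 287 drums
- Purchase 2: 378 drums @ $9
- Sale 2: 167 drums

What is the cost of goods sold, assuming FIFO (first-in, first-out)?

COGS = $2,884

Sale 1 (287) [FIFO — oldest first]: 287 @ $6 = $1,722
Sale 2 (167) [FIFO — oldest first]: 7 @ $6 + 160 @ $7 = $1,162
Total COGS = $1,722 + $1,162 = $2,884
Ending inventory: 200 @ $7 + 378 @ $9 = $4,802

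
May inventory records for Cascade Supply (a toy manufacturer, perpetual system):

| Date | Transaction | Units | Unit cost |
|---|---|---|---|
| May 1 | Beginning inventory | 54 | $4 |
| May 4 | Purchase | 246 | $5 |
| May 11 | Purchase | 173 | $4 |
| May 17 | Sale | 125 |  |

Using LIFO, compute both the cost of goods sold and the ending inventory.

May 17, 125 sold [LIFO — newest first]: 125 @ $4 = $500
Ending inventory: 54 @ $4 + 246 @ $5 + 48 @ $4 = $1,638
Check: goods available $2,138 = COGS $500 + ending $1,638

COGS = $500; ending inventory = $1,638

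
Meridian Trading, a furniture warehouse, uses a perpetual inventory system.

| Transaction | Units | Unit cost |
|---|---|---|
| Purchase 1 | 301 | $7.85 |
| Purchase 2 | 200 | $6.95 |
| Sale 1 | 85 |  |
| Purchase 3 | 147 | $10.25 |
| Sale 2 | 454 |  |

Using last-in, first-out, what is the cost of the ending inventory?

Sale 1 (85) [LIFO — newest first]: 85 @ $6.95 = $590.75
Sale 2 (454) [LIFO — newest first]: 147 @ $10.25 + 115 @ $6.95 + 192 @ $7.85 = $3,813.20
Total COGS = $590.75 + $3,813.20 = $4,403.95
Ending inventory: 109 @ $7.85 = $855.65
Check: goods available $5,259.60 = COGS $4,403.95 + ending $855.65

Ending inventory = $855.65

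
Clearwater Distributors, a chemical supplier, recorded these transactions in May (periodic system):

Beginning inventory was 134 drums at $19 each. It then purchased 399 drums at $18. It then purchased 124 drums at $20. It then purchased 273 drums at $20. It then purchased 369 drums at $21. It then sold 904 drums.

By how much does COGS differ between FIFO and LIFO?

FIFO COGS: 134 @ $19 + 399 @ $18 + 124 @ $20 + 247 @ $20 = $17,148
LIFO COGS: 369 @ $21 + 273 @ $20 + 124 @ $20 + 138 @ $18 = $18,173
Difference = |$17,148 − $18,173| = $1,025

$1,025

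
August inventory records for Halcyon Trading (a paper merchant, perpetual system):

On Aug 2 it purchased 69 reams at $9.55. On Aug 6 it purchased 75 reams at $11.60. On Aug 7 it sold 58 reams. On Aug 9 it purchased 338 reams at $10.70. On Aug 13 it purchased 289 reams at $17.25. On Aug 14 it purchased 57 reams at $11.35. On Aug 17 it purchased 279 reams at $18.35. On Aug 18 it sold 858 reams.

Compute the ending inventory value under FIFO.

Ending inventory = $3,504.85

Aug 7, 58 sold [FIFO — oldest first]: 58 @ $9.55 = $553.90
Aug 18, 858 sold [FIFO — oldest first]: 11 @ $9.55 + 75 @ $11.60 + 338 @ $10.70 + 289 @ $17.25 + 57 @ $11.35 + 88 @ $18.35 = $11,838.65
Total COGS = $553.90 + $11,838.65 = $12,392.55
Ending inventory: 191 @ $18.35 = $3,504.85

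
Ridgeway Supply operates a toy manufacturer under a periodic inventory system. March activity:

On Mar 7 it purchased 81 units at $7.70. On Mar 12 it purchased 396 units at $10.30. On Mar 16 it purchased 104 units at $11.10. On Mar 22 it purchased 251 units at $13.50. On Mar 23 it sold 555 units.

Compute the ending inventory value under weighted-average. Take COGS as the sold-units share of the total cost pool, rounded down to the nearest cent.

Ending inventory = $3,078.10

Mar 23, sell 555: 555/832 × $9,245.40 → $6,167.30
Ending inventory (cost pool remaining) = $3,078.10
Check: goods available $9,245.40 = COGS $6,167.30 + ending $3,078.10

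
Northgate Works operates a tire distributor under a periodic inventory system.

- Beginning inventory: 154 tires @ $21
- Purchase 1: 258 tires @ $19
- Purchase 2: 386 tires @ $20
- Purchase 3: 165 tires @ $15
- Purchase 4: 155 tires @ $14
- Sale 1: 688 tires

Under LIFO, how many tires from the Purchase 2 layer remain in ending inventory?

Sale 1 (688) [LIFO — newest first]: 155 @ $14 + 165 @ $15 + 368 @ $20 = $12,005
Ending inventory: 154 @ $21 + 258 @ $19 + 18 @ $20 = $8,496

18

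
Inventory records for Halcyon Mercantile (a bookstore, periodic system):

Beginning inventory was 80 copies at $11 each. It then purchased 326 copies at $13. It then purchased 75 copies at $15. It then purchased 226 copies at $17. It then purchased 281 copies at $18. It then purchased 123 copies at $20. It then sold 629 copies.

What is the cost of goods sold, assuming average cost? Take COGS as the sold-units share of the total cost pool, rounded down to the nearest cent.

COGS = $9,966.05

Sale 1, sell 629: 629/1111 × $17,603.00 → $9,966.05
Ending inventory (cost pool remaining) = $7,636.95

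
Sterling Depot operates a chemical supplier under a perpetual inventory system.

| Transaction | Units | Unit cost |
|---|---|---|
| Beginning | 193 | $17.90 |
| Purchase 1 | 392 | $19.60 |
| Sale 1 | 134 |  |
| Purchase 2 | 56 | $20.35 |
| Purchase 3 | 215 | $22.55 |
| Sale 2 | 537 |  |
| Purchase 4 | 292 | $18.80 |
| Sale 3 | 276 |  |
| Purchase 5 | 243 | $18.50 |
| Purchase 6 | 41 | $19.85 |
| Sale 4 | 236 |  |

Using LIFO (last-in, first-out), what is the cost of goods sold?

Sale 1 (134) [LIFO — newest first]: 134 @ $19.60 = $2,626.40
Sale 2 (537) [LIFO — newest first]: 215 @ $22.55 + 56 @ $20.35 + 258 @ $19.60 + 8 @ $17.90 = $11,187.85
Sale 3 (276) [LIFO — newest first]: 276 @ $18.80 = $5,188.80
Sale 4 (236) [LIFO — newest first]: 41 @ $19.85 + 195 @ $18.50 = $4,421.35
Total COGS = $2,626.40 + $11,187.85 + $5,188.80 + $4,421.35 = $23,424.40
Ending inventory: 185 @ $17.90 + 16 @ $18.80 + 48 @ $18.50 = $4,500.30

COGS = $23,424.40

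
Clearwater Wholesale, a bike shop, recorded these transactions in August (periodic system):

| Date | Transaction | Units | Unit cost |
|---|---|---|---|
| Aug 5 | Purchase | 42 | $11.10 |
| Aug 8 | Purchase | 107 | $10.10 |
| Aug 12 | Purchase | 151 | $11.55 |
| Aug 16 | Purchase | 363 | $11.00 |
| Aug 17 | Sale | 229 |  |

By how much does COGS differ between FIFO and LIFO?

FIFO COGS: 42 @ $11.10 + 107 @ $10.10 + 80 @ $11.55 = $2,470.90
LIFO COGS: 229 @ $11.00 = $2,519.00
Difference = |$2,470.90 − $2,519.00| = $48.10

$48.10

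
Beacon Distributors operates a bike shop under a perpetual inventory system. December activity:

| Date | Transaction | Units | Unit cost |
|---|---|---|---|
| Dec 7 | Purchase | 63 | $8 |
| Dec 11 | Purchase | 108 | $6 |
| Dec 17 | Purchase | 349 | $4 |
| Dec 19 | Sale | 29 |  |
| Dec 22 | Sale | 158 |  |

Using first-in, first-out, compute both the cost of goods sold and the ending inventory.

COGS = $1,216; ending inventory = $1,332

Dec 19, 29 sold [FIFO — oldest first]: 29 @ $8 = $232
Dec 22, 158 sold [FIFO — oldest first]: 34 @ $8 + 108 @ $6 + 16 @ $4 = $984
Total COGS = $232 + $984 = $1,216
Ending inventory: 333 @ $4 = $1,332
Check: goods available $2,548 = COGS $1,216 + ending $1,332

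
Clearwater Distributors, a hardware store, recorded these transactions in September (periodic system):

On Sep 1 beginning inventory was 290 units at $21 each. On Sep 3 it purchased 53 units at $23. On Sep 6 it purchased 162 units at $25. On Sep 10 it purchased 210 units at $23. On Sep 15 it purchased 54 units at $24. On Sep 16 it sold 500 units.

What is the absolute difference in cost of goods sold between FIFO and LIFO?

FIFO COGS: 290 @ $21 + 53 @ $23 + 157 @ $25 = $11,234
LIFO COGS: 54 @ $24 + 210 @ $23 + 162 @ $25 + 53 @ $23 + 21 @ $21 = $11,836
Difference = |$11,234 − $11,836| = $602

$602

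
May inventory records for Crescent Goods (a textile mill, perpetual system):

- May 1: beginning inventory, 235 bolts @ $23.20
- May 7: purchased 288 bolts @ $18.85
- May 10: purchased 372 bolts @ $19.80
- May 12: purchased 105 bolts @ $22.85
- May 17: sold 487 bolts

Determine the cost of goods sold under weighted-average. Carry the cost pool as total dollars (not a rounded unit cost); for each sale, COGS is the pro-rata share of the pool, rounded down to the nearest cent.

COGS = $10,054.43

After May 1: 235 on hand, pool $5,452.00 (≈ $23.2000 each)
After May 7: 523 on hand, pool $10,880.80 (≈ $20.8046 each)
After May 10: 895 on hand, pool $18,246.40 (≈ $20.3870 each)
After May 12: 1000 on hand, pool $20,645.65 (≈ $20.6456 each)
May 17, sell 487: 487/1000 × $20,645.65 → $10,054.43
Ending inventory (cost pool remaining) = $10,591.22
Check: goods available $20,645.65 = COGS $10,054.43 + ending $10,591.22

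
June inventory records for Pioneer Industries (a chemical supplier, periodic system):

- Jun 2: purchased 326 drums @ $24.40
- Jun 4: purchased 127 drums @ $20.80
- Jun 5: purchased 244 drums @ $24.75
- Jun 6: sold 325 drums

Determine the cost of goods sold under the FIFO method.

COGS = $7,930.00

Jun 6, 325 sold [FIFO — oldest first]: 325 @ $24.40 = $7,930.00
Ending inventory: 1 @ $24.40 + 127 @ $20.80 + 244 @ $24.75 = $8,705.00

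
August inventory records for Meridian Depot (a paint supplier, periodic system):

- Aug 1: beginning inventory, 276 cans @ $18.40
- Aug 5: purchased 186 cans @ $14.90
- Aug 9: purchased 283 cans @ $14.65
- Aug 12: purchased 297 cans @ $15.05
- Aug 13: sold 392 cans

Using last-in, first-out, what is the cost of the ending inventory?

Ending inventory = $10,604.00

Aug 13, 392 sold [LIFO — newest first]: 297 @ $15.05 + 95 @ $14.65 = $5,861.60
Ending inventory: 276 @ $18.40 + 186 @ $14.90 + 188 @ $14.65 = $10,604.00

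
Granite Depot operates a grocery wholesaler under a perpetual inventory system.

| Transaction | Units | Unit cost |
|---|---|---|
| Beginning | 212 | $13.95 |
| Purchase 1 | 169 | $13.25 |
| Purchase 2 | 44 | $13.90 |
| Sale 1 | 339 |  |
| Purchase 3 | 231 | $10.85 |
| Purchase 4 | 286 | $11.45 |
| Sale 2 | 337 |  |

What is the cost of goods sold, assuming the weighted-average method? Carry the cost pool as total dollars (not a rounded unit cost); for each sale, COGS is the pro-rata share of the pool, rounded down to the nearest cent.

COGS = $8,520.65

After Beginning: 212 on hand, pool $2,957.40 (≈ $13.9500 each)
After Purchase 1: 381 on hand, pool $5,196.65 (≈ $13.6395 each)
After Purchase 2: 425 on hand, pool $5,808.25 (≈ $13.6665 each)
Sale 1, sell 339: 339/425 × $5,808.25 → $4,632.93
After Purchase 3: 317 on hand, pool $3,681.67 (≈ $11.6141 each)
After Purchase 4: 603 on hand, pool $6,956.37 (≈ $11.5363 each)
Sale 2, sell 337: 337/603 × $6,956.37 → $3,887.72
Total COGS = $4,632.93 + $3,887.72 = $8,520.65
Ending inventory (cost pool remaining) = $3,068.65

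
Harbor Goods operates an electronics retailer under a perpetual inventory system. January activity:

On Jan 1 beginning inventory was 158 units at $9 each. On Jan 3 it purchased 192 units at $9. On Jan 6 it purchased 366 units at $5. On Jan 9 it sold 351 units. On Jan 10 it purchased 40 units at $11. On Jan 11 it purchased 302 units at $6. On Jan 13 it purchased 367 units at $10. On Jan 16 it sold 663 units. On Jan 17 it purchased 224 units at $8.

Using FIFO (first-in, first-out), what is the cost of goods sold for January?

Jan 9, 351 sold [FIFO — oldest first]: 158 @ $9 + 192 @ $9 + 1 @ $5 = $3,155
Jan 16, 663 sold [FIFO — oldest first]: 365 @ $5 + 40 @ $11 + 258 @ $6 = $3,813
Total COGS = $3,155 + $3,813 = $6,968
Ending inventory: 44 @ $6 + 367 @ $10 + 224 @ $8 = $5,726

COGS = $6,968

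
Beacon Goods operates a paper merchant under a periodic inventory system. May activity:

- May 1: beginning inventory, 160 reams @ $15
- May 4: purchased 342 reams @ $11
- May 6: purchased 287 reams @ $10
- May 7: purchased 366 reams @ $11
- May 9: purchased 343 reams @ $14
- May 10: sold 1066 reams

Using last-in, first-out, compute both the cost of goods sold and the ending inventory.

May 10, 1066 sold [LIFO — newest first]: 343 @ $14 + 366 @ $11 + 287 @ $10 + 70 @ $11 = $12,468
Ending inventory: 160 @ $15 + 272 @ $11 = $5,392

COGS = $12,468; ending inventory = $5,392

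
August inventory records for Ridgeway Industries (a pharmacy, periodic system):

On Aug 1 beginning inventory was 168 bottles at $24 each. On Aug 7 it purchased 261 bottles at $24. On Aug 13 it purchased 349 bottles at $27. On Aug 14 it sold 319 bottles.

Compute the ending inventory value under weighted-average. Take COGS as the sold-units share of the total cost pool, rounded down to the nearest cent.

Ending inventory = $11,633.71

Aug 14, sell 319: 319/778 × $19,719.00 → $8,085.29
Ending inventory (cost pool remaining) = $11,633.71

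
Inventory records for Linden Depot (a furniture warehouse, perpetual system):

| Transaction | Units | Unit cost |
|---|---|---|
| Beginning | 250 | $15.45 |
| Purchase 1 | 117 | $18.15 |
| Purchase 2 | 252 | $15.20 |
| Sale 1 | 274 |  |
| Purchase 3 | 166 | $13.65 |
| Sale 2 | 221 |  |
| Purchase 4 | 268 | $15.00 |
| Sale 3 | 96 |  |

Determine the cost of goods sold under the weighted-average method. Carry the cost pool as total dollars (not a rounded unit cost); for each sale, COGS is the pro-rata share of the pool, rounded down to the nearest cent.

After Beginning: 250 on hand, pool $3,862.50 (≈ $15.4500 each)
After Purchase 1: 367 on hand, pool $5,986.05 (≈ $16.3108 each)
After Purchase 2: 619 on hand, pool $9,816.45 (≈ $15.8586 each)
Sale 1, sell 274: 274/619 × $9,816.45 → $4,345.24
After Purchase 3: 511 on hand, pool $7,737.11 (≈ $15.1411 each)
Sale 2, sell 221: 221/511 × $7,737.11 → $3,346.18
After Purchase 4: 558 on hand, pool $8,410.93 (≈ $15.0734 each)
Sale 3, sell 96: 96/558 × $8,410.93 → $1,447.04
Total COGS = $4,345.24 + $3,346.18 + $1,447.04 = $9,138.46
Ending inventory (cost pool remaining) = $6,963.89
Check: goods available $16,102.35 = COGS $9,138.46 + ending $6,963.89

COGS = $9,138.46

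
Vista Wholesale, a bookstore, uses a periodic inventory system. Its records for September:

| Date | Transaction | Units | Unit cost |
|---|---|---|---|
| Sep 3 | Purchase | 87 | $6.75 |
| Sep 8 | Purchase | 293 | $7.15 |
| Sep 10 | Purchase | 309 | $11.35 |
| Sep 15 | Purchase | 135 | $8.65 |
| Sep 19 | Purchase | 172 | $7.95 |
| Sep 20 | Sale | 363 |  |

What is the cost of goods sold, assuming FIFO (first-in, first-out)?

Sep 20, 363 sold [FIFO — oldest first]: 87 @ $6.75 + 276 @ $7.15 = $2,560.65
Ending inventory: 17 @ $7.15 + 309 @ $11.35 + 135 @ $8.65 + 172 @ $7.95 = $6,163.85

COGS = $2,560.65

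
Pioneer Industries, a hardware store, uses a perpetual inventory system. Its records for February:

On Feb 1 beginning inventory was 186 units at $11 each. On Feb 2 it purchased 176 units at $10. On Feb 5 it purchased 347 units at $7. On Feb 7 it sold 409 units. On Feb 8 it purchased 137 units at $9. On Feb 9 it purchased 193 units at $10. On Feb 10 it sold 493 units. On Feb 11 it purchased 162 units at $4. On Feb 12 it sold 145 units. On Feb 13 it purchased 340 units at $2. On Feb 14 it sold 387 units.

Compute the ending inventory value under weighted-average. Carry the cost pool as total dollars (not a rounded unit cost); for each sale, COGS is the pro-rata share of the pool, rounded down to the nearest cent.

Ending inventory = $360.32

After Feb 1: 186 on hand, pool $2,046.00 (≈ $11.0000 each)
After Feb 2: 362 on hand, pool $3,806.00 (≈ $10.5138 each)
After Feb 5: 709 on hand, pool $6,235.00 (≈ $8.7941 each)
Feb 7, sell 409: 409/709 × $6,235.00 → $3,596.77
After Feb 8: 437 on hand, pool $3,871.23 (≈ $8.8586 each)
After Feb 9: 630 on hand, pool $5,801.23 (≈ $9.2083 each)
Feb 10, sell 493: 493/630 × $5,801.23 → $4,539.69
After Feb 11: 299 on hand, pool $1,909.54 (≈ $6.3864 each)
Feb 12, sell 145: 145/299 × $1,909.54 → $926.03
After Feb 13: 494 on hand, pool $1,663.51 (≈ $3.3674 each)
Feb 14, sell 387: 387/494 × $1,663.51 → $1,303.19
Total COGS = $3,596.77 + $4,539.69 + $926.03 + $1,303.19 = $10,365.68
Ending inventory (cost pool remaining) = $360.32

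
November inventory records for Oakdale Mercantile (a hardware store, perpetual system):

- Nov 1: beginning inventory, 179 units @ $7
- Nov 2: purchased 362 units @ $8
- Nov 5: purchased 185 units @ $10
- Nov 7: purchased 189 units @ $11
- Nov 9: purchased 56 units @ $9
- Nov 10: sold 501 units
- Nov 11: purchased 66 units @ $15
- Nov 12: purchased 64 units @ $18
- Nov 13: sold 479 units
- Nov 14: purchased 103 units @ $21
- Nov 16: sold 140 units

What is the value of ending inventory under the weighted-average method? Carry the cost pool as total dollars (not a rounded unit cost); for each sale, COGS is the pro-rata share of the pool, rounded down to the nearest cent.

Ending inventory = $1,287.27

After Nov 1: 179 on hand, pool $1,253.00 (≈ $7.0000 each)
After Nov 2: 541 on hand, pool $4,149.00 (≈ $7.6691 each)
After Nov 5: 726 on hand, pool $5,999.00 (≈ $8.2631 each)
After Nov 7: 915 on hand, pool $8,078.00 (≈ $8.8284 each)
After Nov 9: 971 on hand, pool $8,582.00 (≈ $8.8383 each)
Nov 10, sell 501: 501/971 × $8,582.00 → $4,427.99
After Nov 11: 536 on hand, pool $5,144.01 (≈ $9.5970 each)
After Nov 12: 600 on hand, pool $6,296.01 (≈ $10.4933 each)
Nov 13, sell 479: 479/600 × $6,296.01 → $5,026.31
After Nov 14: 224 on hand, pool $3,432.70 (≈ $15.3246 each)
Nov 16, sell 140: 140/224 × $3,432.70 → $2,145.43
Total COGS = $4,427.99 + $5,026.31 + $2,145.43 = $11,599.73
Ending inventory (cost pool remaining) = $1,287.27
Check: goods available $12,887.00 = COGS $11,599.73 + ending $1,287.27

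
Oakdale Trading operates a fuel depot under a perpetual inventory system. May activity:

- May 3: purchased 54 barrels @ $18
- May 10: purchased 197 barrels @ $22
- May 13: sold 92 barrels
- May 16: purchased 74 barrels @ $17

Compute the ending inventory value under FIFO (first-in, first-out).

May 13, 92 sold [FIFO — oldest first]: 54 @ $18 + 38 @ $22 = $1,808
Ending inventory: 159 @ $22 + 74 @ $17 = $4,756

Ending inventory = $4,756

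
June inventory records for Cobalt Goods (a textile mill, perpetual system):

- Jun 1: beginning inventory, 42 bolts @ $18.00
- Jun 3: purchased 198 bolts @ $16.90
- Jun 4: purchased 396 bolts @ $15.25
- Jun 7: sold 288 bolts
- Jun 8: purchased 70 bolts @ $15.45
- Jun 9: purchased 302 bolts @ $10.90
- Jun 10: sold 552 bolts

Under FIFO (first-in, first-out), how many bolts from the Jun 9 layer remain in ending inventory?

Jun 7, 288 sold [FIFO — oldest first]: 42 @ $18.00 + 198 @ $16.90 + 48 @ $15.25 = $4,834.20
Jun 10, 552 sold [FIFO — oldest first]: 348 @ $15.25 + 70 @ $15.45 + 134 @ $10.90 = $7,849.10
Total COGS = $4,834.20 + $7,849.10 = $12,683.30
Ending inventory: 168 @ $10.90 = $1,831.20

168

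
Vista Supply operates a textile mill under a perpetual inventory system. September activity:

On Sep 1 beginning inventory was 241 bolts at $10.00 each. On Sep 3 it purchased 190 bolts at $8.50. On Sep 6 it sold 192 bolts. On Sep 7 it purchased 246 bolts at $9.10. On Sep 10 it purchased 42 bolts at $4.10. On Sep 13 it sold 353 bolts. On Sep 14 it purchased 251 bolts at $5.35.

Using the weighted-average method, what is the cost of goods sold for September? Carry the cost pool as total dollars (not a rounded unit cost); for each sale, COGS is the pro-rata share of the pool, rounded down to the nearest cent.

After Sep 1: 241 on hand, pool $2,410.00 (≈ $10.0000 each)
After Sep 3: 431 on hand, pool $4,025.00 (≈ $9.3387 each)
Sep 6, sell 192: 192/431 × $4,025.00 → $1,793.03
After Sep 7: 485 on hand, pool $4,470.57 (≈ $9.2177 each)
After Sep 10: 527 on hand, pool $4,642.77 (≈ $8.8098 each)
Sep 13, sell 353: 353/527 × $4,642.77 → $3,109.86
After Sep 14: 425 on hand, pool $2,875.76 (≈ $6.7665 each)
Total COGS = $1,793.03 + $3,109.86 = $4,902.89
Ending inventory (cost pool remaining) = $2,875.76

COGS = $4,902.89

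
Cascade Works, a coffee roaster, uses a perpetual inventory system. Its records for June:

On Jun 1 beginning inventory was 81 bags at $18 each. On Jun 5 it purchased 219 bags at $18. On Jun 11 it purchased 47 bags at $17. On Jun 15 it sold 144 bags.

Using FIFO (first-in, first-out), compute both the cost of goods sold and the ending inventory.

COGS = $2,592; ending inventory = $3,607

Jun 15, 144 sold [FIFO — oldest first]: 81 @ $18 + 63 @ $18 = $2,592
Ending inventory: 156 @ $18 + 47 @ $17 = $3,607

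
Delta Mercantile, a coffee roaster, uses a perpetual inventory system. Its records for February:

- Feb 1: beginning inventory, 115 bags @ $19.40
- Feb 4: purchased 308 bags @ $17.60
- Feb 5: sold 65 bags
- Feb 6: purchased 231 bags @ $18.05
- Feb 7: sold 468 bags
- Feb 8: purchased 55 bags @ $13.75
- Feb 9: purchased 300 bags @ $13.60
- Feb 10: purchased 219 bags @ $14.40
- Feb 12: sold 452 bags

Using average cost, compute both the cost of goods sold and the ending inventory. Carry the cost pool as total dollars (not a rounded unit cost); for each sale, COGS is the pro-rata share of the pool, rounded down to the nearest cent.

COGS = $16,252.98; ending inventory = $3,558.22

After Feb 1: 115 on hand, pool $2,231.00 (≈ $19.4000 each)
After Feb 4: 423 on hand, pool $7,651.80 (≈ $18.0894 each)
Feb 5, sell 65: 65/423 × $7,651.80 → $1,175.80
After Feb 6: 589 on hand, pool $10,645.55 (≈ $18.0739 each)
Feb 7, sell 468: 468/589 × $10,645.55 → $8,458.60
After Feb 8: 176 on hand, pool $2,943.20 (≈ $16.7227 each)
After Feb 9: 476 on hand, pool $7,023.20 (≈ $14.7546 each)
After Feb 10: 695 on hand, pool $10,176.80 (≈ $14.6429 each)
Feb 12, sell 452: 452/695 × $10,176.80 → $6,618.58
Total COGS = $1,175.80 + $8,458.60 + $6,618.58 = $16,252.98
Ending inventory (cost pool remaining) = $3,558.22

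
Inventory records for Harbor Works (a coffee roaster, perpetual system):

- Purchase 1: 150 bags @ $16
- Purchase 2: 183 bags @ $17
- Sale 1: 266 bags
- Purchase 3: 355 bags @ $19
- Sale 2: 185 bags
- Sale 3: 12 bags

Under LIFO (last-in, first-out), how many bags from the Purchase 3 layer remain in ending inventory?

158

Sale 1 (266) [LIFO — newest first]: 183 @ $17 + 83 @ $16 = $4,439
Sale 2 (185) [LIFO — newest first]: 185 @ $19 = $3,515
Sale 3 (12) [LIFO — newest first]: 12 @ $19 = $228
Total COGS = $4,439 + $3,515 + $228 = $8,182
Ending inventory: 67 @ $16 + 158 @ $19 = $4,074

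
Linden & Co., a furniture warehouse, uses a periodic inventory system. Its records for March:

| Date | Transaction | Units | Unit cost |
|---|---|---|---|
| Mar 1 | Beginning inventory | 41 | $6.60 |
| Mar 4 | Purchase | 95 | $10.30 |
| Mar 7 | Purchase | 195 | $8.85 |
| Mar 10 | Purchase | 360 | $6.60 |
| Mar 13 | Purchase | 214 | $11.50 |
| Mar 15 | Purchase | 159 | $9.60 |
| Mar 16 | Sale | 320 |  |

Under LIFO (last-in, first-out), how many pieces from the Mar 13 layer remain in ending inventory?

53

Mar 16, 320 sold [LIFO — newest first]: 159 @ $9.60 + 161 @ $11.50 = $3,377.90
Ending inventory: 41 @ $6.60 + 95 @ $10.30 + 195 @ $8.85 + 360 @ $6.60 + 53 @ $11.50 = $5,960.35
Check: goods available $9,338.25 = COGS $3,377.90 + ending $5,960.35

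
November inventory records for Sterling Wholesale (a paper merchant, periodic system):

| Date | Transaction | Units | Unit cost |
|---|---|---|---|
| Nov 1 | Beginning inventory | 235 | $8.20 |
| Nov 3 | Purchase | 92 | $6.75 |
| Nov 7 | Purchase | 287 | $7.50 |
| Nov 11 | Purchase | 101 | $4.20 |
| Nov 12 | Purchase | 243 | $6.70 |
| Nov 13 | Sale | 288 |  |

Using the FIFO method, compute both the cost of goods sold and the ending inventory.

COGS = $2,284.75; ending inventory = $4,468.05

Nov 13, 288 sold [FIFO — oldest first]: 235 @ $8.20 + 53 @ $6.75 = $2,284.75
Ending inventory: 39 @ $6.75 + 287 @ $7.50 + 101 @ $4.20 + 243 @ $6.70 = $4,468.05
Check: goods available $6,752.80 = COGS $2,284.75 + ending $4,468.05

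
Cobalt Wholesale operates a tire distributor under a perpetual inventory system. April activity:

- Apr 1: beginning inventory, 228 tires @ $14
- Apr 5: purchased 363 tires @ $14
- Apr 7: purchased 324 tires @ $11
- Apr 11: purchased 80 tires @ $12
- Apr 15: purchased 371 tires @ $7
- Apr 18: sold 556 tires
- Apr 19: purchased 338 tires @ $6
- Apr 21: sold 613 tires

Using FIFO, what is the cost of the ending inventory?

Apr 18, 556 sold [FIFO — oldest first]: 228 @ $14 + 328 @ $14 = $7,784
Apr 21, 613 sold [FIFO — oldest first]: 35 @ $14 + 324 @ $11 + 80 @ $12 + 174 @ $7 = $6,232
Total COGS = $7,784 + $6,232 = $14,016
Ending inventory: 197 @ $7 + 338 @ $6 = $3,407
Check: goods available $17,423 = COGS $14,016 + ending $3,407

Ending inventory = $3,407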